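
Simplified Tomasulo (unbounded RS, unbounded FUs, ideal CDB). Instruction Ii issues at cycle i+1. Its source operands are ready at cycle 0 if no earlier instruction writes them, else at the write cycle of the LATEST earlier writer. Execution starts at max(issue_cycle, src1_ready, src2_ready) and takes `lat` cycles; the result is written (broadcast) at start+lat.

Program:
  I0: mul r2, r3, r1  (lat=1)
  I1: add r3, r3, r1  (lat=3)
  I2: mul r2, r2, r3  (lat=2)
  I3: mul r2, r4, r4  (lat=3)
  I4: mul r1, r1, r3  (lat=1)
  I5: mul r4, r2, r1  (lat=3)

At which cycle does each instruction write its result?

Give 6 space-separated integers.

I0 mul r2: issue@1 deps=(None,None) exec_start@1 write@2
I1 add r3: issue@2 deps=(None,None) exec_start@2 write@5
I2 mul r2: issue@3 deps=(0,1) exec_start@5 write@7
I3 mul r2: issue@4 deps=(None,None) exec_start@4 write@7
I4 mul r1: issue@5 deps=(None,1) exec_start@5 write@6
I5 mul r4: issue@6 deps=(3,4) exec_start@7 write@10

Answer: 2 5 7 7 6 10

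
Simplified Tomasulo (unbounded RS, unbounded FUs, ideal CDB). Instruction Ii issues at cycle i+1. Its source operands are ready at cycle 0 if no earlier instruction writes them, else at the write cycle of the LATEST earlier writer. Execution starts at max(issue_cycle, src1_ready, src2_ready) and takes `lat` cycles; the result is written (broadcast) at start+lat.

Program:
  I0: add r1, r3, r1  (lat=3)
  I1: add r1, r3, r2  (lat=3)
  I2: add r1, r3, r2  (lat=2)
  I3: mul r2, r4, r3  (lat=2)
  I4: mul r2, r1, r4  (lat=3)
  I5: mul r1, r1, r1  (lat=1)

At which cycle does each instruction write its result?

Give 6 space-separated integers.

Answer: 4 5 5 6 8 7

Derivation:
I0 add r1: issue@1 deps=(None,None) exec_start@1 write@4
I1 add r1: issue@2 deps=(None,None) exec_start@2 write@5
I2 add r1: issue@3 deps=(None,None) exec_start@3 write@5
I3 mul r2: issue@4 deps=(None,None) exec_start@4 write@6
I4 mul r2: issue@5 deps=(2,None) exec_start@5 write@8
I5 mul r1: issue@6 deps=(2,2) exec_start@6 write@7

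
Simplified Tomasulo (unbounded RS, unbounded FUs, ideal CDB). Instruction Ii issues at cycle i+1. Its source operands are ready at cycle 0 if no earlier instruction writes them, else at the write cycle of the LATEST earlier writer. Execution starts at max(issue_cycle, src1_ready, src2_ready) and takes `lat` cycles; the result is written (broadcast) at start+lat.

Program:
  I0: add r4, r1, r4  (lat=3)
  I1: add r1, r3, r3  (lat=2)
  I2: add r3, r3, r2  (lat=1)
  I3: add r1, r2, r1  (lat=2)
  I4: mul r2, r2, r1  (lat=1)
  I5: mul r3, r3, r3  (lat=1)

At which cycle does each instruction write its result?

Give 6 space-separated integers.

Answer: 4 4 4 6 7 7

Derivation:
I0 add r4: issue@1 deps=(None,None) exec_start@1 write@4
I1 add r1: issue@2 deps=(None,None) exec_start@2 write@4
I2 add r3: issue@3 deps=(None,None) exec_start@3 write@4
I3 add r1: issue@4 deps=(None,1) exec_start@4 write@6
I4 mul r2: issue@5 deps=(None,3) exec_start@6 write@7
I5 mul r3: issue@6 deps=(2,2) exec_start@6 write@7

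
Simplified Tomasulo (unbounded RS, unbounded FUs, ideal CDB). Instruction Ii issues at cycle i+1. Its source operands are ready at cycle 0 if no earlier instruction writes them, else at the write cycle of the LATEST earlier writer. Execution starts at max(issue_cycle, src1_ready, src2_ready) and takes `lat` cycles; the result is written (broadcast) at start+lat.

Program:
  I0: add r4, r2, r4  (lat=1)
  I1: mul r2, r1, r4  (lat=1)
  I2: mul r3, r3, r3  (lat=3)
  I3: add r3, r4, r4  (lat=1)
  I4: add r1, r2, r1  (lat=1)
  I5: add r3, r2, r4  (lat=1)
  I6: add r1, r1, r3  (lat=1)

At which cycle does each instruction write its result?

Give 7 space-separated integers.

Answer: 2 3 6 5 6 7 8

Derivation:
I0 add r4: issue@1 deps=(None,None) exec_start@1 write@2
I1 mul r2: issue@2 deps=(None,0) exec_start@2 write@3
I2 mul r3: issue@3 deps=(None,None) exec_start@3 write@6
I3 add r3: issue@4 deps=(0,0) exec_start@4 write@5
I4 add r1: issue@5 deps=(1,None) exec_start@5 write@6
I5 add r3: issue@6 deps=(1,0) exec_start@6 write@7
I6 add r1: issue@7 deps=(4,5) exec_start@7 write@8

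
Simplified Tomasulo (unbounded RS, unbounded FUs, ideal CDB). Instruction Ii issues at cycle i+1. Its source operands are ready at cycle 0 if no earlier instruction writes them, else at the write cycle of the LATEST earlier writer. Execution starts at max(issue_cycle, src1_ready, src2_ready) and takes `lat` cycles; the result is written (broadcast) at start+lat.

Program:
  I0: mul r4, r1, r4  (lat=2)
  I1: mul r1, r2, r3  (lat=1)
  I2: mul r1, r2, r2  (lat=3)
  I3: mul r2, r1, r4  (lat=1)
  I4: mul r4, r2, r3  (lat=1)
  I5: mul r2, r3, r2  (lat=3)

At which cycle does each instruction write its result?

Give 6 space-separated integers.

I0 mul r4: issue@1 deps=(None,None) exec_start@1 write@3
I1 mul r1: issue@2 deps=(None,None) exec_start@2 write@3
I2 mul r1: issue@3 deps=(None,None) exec_start@3 write@6
I3 mul r2: issue@4 deps=(2,0) exec_start@6 write@7
I4 mul r4: issue@5 deps=(3,None) exec_start@7 write@8
I5 mul r2: issue@6 deps=(None,3) exec_start@7 write@10

Answer: 3 3 6 7 8 10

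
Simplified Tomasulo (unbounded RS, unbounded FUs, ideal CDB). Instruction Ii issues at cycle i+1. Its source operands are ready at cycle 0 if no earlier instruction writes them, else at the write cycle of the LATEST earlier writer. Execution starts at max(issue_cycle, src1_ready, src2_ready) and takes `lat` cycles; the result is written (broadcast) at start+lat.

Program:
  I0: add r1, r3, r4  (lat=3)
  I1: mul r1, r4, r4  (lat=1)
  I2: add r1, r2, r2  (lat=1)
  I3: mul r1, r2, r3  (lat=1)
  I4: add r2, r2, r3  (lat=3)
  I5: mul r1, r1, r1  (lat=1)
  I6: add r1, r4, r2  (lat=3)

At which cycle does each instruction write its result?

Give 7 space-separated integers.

Answer: 4 3 4 5 8 7 11

Derivation:
I0 add r1: issue@1 deps=(None,None) exec_start@1 write@4
I1 mul r1: issue@2 deps=(None,None) exec_start@2 write@3
I2 add r1: issue@3 deps=(None,None) exec_start@3 write@4
I3 mul r1: issue@4 deps=(None,None) exec_start@4 write@5
I4 add r2: issue@5 deps=(None,None) exec_start@5 write@8
I5 mul r1: issue@6 deps=(3,3) exec_start@6 write@7
I6 add r1: issue@7 deps=(None,4) exec_start@8 write@11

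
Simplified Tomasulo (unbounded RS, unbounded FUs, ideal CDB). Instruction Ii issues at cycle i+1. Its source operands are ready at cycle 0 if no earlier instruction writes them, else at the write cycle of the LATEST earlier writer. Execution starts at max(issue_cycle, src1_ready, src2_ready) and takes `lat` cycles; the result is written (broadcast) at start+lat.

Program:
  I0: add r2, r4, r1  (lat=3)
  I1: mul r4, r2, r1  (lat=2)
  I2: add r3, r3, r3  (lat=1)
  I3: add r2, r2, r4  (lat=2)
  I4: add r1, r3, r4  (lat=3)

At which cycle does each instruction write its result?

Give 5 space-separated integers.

Answer: 4 6 4 8 9

Derivation:
I0 add r2: issue@1 deps=(None,None) exec_start@1 write@4
I1 mul r4: issue@2 deps=(0,None) exec_start@4 write@6
I2 add r3: issue@3 deps=(None,None) exec_start@3 write@4
I3 add r2: issue@4 deps=(0,1) exec_start@6 write@8
I4 add r1: issue@5 deps=(2,1) exec_start@6 write@9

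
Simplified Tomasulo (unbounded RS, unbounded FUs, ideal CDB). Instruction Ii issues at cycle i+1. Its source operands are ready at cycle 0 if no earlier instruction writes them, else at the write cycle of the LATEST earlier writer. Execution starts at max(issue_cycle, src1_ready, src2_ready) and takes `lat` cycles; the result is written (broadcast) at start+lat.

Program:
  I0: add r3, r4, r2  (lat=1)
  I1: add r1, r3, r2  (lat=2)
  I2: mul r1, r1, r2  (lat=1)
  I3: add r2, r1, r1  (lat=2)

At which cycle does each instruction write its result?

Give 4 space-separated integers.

I0 add r3: issue@1 deps=(None,None) exec_start@1 write@2
I1 add r1: issue@2 deps=(0,None) exec_start@2 write@4
I2 mul r1: issue@3 deps=(1,None) exec_start@4 write@5
I3 add r2: issue@4 deps=(2,2) exec_start@5 write@7

Answer: 2 4 5 7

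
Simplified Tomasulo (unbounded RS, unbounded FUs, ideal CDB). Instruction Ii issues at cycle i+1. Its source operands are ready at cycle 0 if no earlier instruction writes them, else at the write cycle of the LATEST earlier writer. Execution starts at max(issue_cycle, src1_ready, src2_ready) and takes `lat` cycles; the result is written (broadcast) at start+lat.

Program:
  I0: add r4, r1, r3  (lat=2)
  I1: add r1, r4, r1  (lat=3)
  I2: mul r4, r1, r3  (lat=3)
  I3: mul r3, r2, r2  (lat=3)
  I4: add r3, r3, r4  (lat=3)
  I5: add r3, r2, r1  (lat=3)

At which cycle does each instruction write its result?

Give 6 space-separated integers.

Answer: 3 6 9 7 12 9

Derivation:
I0 add r4: issue@1 deps=(None,None) exec_start@1 write@3
I1 add r1: issue@2 deps=(0,None) exec_start@3 write@6
I2 mul r4: issue@3 deps=(1,None) exec_start@6 write@9
I3 mul r3: issue@4 deps=(None,None) exec_start@4 write@7
I4 add r3: issue@5 deps=(3,2) exec_start@9 write@12
I5 add r3: issue@6 deps=(None,1) exec_start@6 write@9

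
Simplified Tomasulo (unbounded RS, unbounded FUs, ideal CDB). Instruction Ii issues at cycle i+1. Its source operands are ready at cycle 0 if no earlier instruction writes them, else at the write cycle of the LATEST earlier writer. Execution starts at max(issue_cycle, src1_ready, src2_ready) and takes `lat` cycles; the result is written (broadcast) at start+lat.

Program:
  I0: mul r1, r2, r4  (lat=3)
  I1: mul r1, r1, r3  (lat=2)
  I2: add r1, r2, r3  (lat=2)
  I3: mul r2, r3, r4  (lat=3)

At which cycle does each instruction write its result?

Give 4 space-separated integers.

Answer: 4 6 5 7

Derivation:
I0 mul r1: issue@1 deps=(None,None) exec_start@1 write@4
I1 mul r1: issue@2 deps=(0,None) exec_start@4 write@6
I2 add r1: issue@3 deps=(None,None) exec_start@3 write@5
I3 mul r2: issue@4 deps=(None,None) exec_start@4 write@7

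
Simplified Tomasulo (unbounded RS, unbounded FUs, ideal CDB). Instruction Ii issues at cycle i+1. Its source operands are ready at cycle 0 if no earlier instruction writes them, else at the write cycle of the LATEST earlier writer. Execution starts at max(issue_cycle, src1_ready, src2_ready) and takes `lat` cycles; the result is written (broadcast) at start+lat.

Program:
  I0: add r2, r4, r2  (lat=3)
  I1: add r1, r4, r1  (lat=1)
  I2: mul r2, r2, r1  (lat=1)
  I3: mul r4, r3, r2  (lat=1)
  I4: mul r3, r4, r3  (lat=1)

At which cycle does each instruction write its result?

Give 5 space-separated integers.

I0 add r2: issue@1 deps=(None,None) exec_start@1 write@4
I1 add r1: issue@2 deps=(None,None) exec_start@2 write@3
I2 mul r2: issue@3 deps=(0,1) exec_start@4 write@5
I3 mul r4: issue@4 deps=(None,2) exec_start@5 write@6
I4 mul r3: issue@5 deps=(3,None) exec_start@6 write@7

Answer: 4 3 5 6 7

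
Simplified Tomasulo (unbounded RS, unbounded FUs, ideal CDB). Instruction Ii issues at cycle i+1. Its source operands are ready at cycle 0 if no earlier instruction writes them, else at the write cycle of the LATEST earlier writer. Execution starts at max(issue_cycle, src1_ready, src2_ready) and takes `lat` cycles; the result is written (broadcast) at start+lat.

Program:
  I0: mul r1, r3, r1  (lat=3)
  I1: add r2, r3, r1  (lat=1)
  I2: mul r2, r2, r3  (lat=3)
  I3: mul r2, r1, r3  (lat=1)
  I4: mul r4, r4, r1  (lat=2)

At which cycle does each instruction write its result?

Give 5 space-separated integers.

Answer: 4 5 8 5 7

Derivation:
I0 mul r1: issue@1 deps=(None,None) exec_start@1 write@4
I1 add r2: issue@2 deps=(None,0) exec_start@4 write@5
I2 mul r2: issue@3 deps=(1,None) exec_start@5 write@8
I3 mul r2: issue@4 deps=(0,None) exec_start@4 write@5
I4 mul r4: issue@5 deps=(None,0) exec_start@5 write@7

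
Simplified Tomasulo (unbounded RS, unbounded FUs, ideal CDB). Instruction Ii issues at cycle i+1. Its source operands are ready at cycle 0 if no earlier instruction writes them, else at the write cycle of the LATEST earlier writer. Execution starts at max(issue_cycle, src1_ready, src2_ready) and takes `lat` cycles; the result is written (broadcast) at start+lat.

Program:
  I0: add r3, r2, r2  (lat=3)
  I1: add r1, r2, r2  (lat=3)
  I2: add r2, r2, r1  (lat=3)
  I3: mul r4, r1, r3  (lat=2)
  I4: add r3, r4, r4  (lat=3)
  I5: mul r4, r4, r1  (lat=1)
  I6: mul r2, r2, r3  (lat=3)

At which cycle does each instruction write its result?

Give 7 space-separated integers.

Answer: 4 5 8 7 10 8 13

Derivation:
I0 add r3: issue@1 deps=(None,None) exec_start@1 write@4
I1 add r1: issue@2 deps=(None,None) exec_start@2 write@5
I2 add r2: issue@3 deps=(None,1) exec_start@5 write@8
I3 mul r4: issue@4 deps=(1,0) exec_start@5 write@7
I4 add r3: issue@5 deps=(3,3) exec_start@7 write@10
I5 mul r4: issue@6 deps=(3,1) exec_start@7 write@8
I6 mul r2: issue@7 deps=(2,4) exec_start@10 write@13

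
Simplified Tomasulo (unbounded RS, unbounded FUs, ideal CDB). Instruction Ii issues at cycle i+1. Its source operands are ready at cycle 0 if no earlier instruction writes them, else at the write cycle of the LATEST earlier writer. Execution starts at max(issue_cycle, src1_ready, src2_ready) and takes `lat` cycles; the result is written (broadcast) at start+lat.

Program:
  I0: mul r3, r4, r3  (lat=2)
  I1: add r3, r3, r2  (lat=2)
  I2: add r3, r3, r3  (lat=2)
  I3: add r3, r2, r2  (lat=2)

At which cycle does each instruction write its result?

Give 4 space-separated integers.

Answer: 3 5 7 6

Derivation:
I0 mul r3: issue@1 deps=(None,None) exec_start@1 write@3
I1 add r3: issue@2 deps=(0,None) exec_start@3 write@5
I2 add r3: issue@3 deps=(1,1) exec_start@5 write@7
I3 add r3: issue@4 deps=(None,None) exec_start@4 write@6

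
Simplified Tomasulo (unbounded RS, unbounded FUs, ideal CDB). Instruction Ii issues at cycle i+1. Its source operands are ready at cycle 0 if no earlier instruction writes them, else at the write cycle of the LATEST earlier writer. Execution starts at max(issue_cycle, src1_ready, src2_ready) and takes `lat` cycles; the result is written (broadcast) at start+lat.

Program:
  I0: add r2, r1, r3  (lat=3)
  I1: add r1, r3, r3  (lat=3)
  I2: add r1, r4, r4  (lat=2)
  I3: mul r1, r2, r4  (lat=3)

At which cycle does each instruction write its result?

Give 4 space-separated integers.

I0 add r2: issue@1 deps=(None,None) exec_start@1 write@4
I1 add r1: issue@2 deps=(None,None) exec_start@2 write@5
I2 add r1: issue@3 deps=(None,None) exec_start@3 write@5
I3 mul r1: issue@4 deps=(0,None) exec_start@4 write@7

Answer: 4 5 5 7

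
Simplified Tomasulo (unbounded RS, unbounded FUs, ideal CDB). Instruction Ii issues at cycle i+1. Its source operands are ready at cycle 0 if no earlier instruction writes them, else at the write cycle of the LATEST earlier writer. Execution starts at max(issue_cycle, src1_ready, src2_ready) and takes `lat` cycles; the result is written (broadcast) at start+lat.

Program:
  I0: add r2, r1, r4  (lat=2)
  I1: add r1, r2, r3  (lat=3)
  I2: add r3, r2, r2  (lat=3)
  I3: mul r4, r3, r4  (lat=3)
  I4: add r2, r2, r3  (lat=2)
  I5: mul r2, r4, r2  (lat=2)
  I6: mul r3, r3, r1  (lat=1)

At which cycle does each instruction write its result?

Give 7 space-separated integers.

Answer: 3 6 6 9 8 11 8

Derivation:
I0 add r2: issue@1 deps=(None,None) exec_start@1 write@3
I1 add r1: issue@2 deps=(0,None) exec_start@3 write@6
I2 add r3: issue@3 deps=(0,0) exec_start@3 write@6
I3 mul r4: issue@4 deps=(2,None) exec_start@6 write@9
I4 add r2: issue@5 deps=(0,2) exec_start@6 write@8
I5 mul r2: issue@6 deps=(3,4) exec_start@9 write@11
I6 mul r3: issue@7 deps=(2,1) exec_start@7 write@8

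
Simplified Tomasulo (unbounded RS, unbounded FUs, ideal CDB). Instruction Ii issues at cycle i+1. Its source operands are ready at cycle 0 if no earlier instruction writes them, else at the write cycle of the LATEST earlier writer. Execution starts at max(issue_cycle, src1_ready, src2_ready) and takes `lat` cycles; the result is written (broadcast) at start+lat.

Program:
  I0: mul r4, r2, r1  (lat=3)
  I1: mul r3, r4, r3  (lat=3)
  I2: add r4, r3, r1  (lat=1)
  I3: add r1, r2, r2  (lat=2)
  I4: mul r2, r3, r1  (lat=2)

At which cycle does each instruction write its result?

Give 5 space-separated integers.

I0 mul r4: issue@1 deps=(None,None) exec_start@1 write@4
I1 mul r3: issue@2 deps=(0,None) exec_start@4 write@7
I2 add r4: issue@3 deps=(1,None) exec_start@7 write@8
I3 add r1: issue@4 deps=(None,None) exec_start@4 write@6
I4 mul r2: issue@5 deps=(1,3) exec_start@7 write@9

Answer: 4 7 8 6 9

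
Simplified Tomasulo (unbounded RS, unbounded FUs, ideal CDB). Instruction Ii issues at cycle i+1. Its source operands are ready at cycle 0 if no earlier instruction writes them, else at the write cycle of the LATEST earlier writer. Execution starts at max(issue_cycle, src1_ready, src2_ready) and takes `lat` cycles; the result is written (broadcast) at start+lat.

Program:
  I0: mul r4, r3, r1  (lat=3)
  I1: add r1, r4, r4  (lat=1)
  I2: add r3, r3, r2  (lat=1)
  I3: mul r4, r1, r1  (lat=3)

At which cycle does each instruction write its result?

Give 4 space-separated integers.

Answer: 4 5 4 8

Derivation:
I0 mul r4: issue@1 deps=(None,None) exec_start@1 write@4
I1 add r1: issue@2 deps=(0,0) exec_start@4 write@5
I2 add r3: issue@3 deps=(None,None) exec_start@3 write@4
I3 mul r4: issue@4 deps=(1,1) exec_start@5 write@8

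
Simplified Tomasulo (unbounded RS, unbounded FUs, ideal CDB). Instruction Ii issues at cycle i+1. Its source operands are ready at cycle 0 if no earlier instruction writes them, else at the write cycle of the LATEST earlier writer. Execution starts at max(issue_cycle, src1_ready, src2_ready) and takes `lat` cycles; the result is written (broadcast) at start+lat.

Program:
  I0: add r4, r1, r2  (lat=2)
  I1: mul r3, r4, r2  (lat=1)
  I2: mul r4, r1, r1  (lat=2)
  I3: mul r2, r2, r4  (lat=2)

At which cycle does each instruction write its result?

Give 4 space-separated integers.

Answer: 3 4 5 7

Derivation:
I0 add r4: issue@1 deps=(None,None) exec_start@1 write@3
I1 mul r3: issue@2 deps=(0,None) exec_start@3 write@4
I2 mul r4: issue@3 deps=(None,None) exec_start@3 write@5
I3 mul r2: issue@4 deps=(None,2) exec_start@5 write@7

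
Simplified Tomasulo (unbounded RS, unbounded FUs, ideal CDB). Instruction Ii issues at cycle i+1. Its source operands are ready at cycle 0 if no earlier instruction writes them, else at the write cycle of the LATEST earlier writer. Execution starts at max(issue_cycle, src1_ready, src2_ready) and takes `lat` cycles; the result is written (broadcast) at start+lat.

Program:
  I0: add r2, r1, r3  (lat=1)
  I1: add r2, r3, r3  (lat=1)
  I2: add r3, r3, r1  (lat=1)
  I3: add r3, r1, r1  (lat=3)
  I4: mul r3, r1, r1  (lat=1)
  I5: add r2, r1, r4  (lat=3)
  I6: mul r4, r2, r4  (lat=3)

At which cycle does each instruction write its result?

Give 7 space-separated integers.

I0 add r2: issue@1 deps=(None,None) exec_start@1 write@2
I1 add r2: issue@2 deps=(None,None) exec_start@2 write@3
I2 add r3: issue@3 deps=(None,None) exec_start@3 write@4
I3 add r3: issue@4 deps=(None,None) exec_start@4 write@7
I4 mul r3: issue@5 deps=(None,None) exec_start@5 write@6
I5 add r2: issue@6 deps=(None,None) exec_start@6 write@9
I6 mul r4: issue@7 deps=(5,None) exec_start@9 write@12

Answer: 2 3 4 7 6 9 12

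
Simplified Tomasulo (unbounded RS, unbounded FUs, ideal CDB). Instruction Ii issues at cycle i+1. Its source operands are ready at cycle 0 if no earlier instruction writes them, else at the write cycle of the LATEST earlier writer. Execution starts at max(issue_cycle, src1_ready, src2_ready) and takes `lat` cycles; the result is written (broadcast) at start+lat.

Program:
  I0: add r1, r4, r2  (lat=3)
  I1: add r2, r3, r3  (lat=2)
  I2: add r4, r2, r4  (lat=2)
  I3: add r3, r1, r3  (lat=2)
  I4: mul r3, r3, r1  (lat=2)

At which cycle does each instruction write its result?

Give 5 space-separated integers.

Answer: 4 4 6 6 8

Derivation:
I0 add r1: issue@1 deps=(None,None) exec_start@1 write@4
I1 add r2: issue@2 deps=(None,None) exec_start@2 write@4
I2 add r4: issue@3 deps=(1,None) exec_start@4 write@6
I3 add r3: issue@4 deps=(0,None) exec_start@4 write@6
I4 mul r3: issue@5 deps=(3,0) exec_start@6 write@8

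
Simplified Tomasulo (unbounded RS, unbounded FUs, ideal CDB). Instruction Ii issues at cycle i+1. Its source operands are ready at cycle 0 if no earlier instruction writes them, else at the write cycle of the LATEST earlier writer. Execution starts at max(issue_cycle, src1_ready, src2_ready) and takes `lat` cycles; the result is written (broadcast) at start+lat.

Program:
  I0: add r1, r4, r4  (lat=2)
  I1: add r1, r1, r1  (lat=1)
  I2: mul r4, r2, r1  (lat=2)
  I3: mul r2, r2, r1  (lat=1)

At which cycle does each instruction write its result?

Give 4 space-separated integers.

Answer: 3 4 6 5

Derivation:
I0 add r1: issue@1 deps=(None,None) exec_start@1 write@3
I1 add r1: issue@2 deps=(0,0) exec_start@3 write@4
I2 mul r4: issue@3 deps=(None,1) exec_start@4 write@6
I3 mul r2: issue@4 deps=(None,1) exec_start@4 write@5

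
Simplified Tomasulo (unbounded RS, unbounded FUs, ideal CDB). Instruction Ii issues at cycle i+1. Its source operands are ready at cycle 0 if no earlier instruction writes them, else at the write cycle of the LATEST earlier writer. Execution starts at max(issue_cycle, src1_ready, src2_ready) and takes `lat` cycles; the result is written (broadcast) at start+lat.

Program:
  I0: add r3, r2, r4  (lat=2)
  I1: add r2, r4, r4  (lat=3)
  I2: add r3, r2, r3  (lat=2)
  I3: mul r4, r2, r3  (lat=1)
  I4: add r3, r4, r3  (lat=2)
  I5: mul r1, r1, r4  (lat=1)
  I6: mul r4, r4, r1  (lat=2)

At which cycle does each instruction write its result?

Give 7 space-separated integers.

I0 add r3: issue@1 deps=(None,None) exec_start@1 write@3
I1 add r2: issue@2 deps=(None,None) exec_start@2 write@5
I2 add r3: issue@3 deps=(1,0) exec_start@5 write@7
I3 mul r4: issue@4 deps=(1,2) exec_start@7 write@8
I4 add r3: issue@5 deps=(3,2) exec_start@8 write@10
I5 mul r1: issue@6 deps=(None,3) exec_start@8 write@9
I6 mul r4: issue@7 deps=(3,5) exec_start@9 write@11

Answer: 3 5 7 8 10 9 11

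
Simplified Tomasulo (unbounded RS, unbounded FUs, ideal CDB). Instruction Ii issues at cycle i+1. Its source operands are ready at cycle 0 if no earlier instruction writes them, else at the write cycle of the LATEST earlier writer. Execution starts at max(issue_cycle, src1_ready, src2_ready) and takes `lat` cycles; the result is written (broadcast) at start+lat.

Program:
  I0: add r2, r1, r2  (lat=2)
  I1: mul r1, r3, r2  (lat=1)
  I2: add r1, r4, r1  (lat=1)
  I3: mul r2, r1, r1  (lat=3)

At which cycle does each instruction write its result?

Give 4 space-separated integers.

Answer: 3 4 5 8

Derivation:
I0 add r2: issue@1 deps=(None,None) exec_start@1 write@3
I1 mul r1: issue@2 deps=(None,0) exec_start@3 write@4
I2 add r1: issue@3 deps=(None,1) exec_start@4 write@5
I3 mul r2: issue@4 deps=(2,2) exec_start@5 write@8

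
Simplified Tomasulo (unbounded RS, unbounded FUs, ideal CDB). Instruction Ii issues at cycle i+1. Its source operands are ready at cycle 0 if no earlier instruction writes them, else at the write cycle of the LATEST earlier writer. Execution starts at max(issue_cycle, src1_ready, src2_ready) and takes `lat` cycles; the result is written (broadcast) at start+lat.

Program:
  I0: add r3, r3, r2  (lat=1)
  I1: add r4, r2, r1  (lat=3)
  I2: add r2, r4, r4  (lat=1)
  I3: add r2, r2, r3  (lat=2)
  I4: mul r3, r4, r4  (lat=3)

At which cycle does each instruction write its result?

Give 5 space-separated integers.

I0 add r3: issue@1 deps=(None,None) exec_start@1 write@2
I1 add r4: issue@2 deps=(None,None) exec_start@2 write@5
I2 add r2: issue@3 deps=(1,1) exec_start@5 write@6
I3 add r2: issue@4 deps=(2,0) exec_start@6 write@8
I4 mul r3: issue@5 deps=(1,1) exec_start@5 write@8

Answer: 2 5 6 8 8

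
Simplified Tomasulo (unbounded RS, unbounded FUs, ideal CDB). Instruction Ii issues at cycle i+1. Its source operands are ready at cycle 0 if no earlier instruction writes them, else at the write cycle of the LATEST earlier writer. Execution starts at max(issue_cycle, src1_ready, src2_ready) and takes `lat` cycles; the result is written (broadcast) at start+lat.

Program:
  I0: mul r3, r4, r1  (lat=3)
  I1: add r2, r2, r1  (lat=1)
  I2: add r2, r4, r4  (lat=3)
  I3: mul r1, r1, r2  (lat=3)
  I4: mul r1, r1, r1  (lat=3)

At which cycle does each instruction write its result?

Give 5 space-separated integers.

I0 mul r3: issue@1 deps=(None,None) exec_start@1 write@4
I1 add r2: issue@2 deps=(None,None) exec_start@2 write@3
I2 add r2: issue@3 deps=(None,None) exec_start@3 write@6
I3 mul r1: issue@4 deps=(None,2) exec_start@6 write@9
I4 mul r1: issue@5 deps=(3,3) exec_start@9 write@12

Answer: 4 3 6 9 12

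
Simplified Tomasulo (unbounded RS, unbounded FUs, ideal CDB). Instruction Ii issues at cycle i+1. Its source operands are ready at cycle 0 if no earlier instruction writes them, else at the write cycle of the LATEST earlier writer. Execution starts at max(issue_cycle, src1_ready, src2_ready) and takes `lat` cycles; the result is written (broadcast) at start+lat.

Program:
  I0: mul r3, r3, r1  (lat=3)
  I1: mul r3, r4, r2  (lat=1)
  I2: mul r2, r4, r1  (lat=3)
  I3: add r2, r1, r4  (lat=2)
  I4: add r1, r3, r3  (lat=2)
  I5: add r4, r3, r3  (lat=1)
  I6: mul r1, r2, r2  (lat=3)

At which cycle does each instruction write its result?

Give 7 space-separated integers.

Answer: 4 3 6 6 7 7 10

Derivation:
I0 mul r3: issue@1 deps=(None,None) exec_start@1 write@4
I1 mul r3: issue@2 deps=(None,None) exec_start@2 write@3
I2 mul r2: issue@3 deps=(None,None) exec_start@3 write@6
I3 add r2: issue@4 deps=(None,None) exec_start@4 write@6
I4 add r1: issue@5 deps=(1,1) exec_start@5 write@7
I5 add r4: issue@6 deps=(1,1) exec_start@6 write@7
I6 mul r1: issue@7 deps=(3,3) exec_start@7 write@10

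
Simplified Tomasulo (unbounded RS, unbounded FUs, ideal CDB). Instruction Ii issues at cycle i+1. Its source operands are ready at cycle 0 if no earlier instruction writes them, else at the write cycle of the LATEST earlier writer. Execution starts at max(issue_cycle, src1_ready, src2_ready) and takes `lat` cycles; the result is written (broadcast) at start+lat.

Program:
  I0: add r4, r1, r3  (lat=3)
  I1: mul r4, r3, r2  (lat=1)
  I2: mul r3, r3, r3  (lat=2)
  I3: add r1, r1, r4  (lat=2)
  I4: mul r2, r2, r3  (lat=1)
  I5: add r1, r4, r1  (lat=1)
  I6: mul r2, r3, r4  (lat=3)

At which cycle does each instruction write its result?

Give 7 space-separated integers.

I0 add r4: issue@1 deps=(None,None) exec_start@1 write@4
I1 mul r4: issue@2 deps=(None,None) exec_start@2 write@3
I2 mul r3: issue@3 deps=(None,None) exec_start@3 write@5
I3 add r1: issue@4 deps=(None,1) exec_start@4 write@6
I4 mul r2: issue@5 deps=(None,2) exec_start@5 write@6
I5 add r1: issue@6 deps=(1,3) exec_start@6 write@7
I6 mul r2: issue@7 deps=(2,1) exec_start@7 write@10

Answer: 4 3 5 6 6 7 10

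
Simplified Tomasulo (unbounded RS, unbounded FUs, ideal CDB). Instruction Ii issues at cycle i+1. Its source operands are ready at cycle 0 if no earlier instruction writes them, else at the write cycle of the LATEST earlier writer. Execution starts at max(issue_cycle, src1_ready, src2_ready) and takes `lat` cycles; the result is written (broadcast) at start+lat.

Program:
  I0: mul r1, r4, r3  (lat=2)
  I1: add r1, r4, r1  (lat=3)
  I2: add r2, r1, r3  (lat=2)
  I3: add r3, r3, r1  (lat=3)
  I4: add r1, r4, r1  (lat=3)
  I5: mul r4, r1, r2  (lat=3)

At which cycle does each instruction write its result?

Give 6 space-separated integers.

Answer: 3 6 8 9 9 12

Derivation:
I0 mul r1: issue@1 deps=(None,None) exec_start@1 write@3
I1 add r1: issue@2 deps=(None,0) exec_start@3 write@6
I2 add r2: issue@3 deps=(1,None) exec_start@6 write@8
I3 add r3: issue@4 deps=(None,1) exec_start@6 write@9
I4 add r1: issue@5 deps=(None,1) exec_start@6 write@9
I5 mul r4: issue@6 deps=(4,2) exec_start@9 write@12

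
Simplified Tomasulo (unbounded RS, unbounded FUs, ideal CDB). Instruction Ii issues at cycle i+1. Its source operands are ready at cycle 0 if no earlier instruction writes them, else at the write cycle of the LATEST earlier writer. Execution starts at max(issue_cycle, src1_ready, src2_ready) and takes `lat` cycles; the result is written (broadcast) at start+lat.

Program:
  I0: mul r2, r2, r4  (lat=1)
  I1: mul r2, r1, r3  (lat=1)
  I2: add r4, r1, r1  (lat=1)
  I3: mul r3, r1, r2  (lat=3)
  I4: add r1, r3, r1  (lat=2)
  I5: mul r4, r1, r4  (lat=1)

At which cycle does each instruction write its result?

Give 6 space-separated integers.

I0 mul r2: issue@1 deps=(None,None) exec_start@1 write@2
I1 mul r2: issue@2 deps=(None,None) exec_start@2 write@3
I2 add r4: issue@3 deps=(None,None) exec_start@3 write@4
I3 mul r3: issue@4 deps=(None,1) exec_start@4 write@7
I4 add r1: issue@5 deps=(3,None) exec_start@7 write@9
I5 mul r4: issue@6 deps=(4,2) exec_start@9 write@10

Answer: 2 3 4 7 9 10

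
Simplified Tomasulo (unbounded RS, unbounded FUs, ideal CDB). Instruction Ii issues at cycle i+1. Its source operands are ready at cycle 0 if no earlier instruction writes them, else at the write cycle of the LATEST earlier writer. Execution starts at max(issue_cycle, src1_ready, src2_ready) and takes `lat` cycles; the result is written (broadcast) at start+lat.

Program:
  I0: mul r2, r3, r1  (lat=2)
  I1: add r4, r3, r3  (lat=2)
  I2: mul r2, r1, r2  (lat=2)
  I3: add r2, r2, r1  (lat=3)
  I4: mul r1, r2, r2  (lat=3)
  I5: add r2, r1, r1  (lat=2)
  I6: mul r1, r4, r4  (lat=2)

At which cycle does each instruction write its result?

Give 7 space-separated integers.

Answer: 3 4 5 8 11 13 9

Derivation:
I0 mul r2: issue@1 deps=(None,None) exec_start@1 write@3
I1 add r4: issue@2 deps=(None,None) exec_start@2 write@4
I2 mul r2: issue@3 deps=(None,0) exec_start@3 write@5
I3 add r2: issue@4 deps=(2,None) exec_start@5 write@8
I4 mul r1: issue@5 deps=(3,3) exec_start@8 write@11
I5 add r2: issue@6 deps=(4,4) exec_start@11 write@13
I6 mul r1: issue@7 deps=(1,1) exec_start@7 write@9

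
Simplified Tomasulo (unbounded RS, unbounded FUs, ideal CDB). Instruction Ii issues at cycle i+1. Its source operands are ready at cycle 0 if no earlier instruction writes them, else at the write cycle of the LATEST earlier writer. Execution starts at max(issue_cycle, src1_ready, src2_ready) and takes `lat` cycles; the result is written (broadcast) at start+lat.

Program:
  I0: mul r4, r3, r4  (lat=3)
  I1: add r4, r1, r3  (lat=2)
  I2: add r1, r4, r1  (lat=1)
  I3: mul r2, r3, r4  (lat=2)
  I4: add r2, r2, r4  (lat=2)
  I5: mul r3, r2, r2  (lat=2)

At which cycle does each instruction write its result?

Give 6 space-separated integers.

Answer: 4 4 5 6 8 10

Derivation:
I0 mul r4: issue@1 deps=(None,None) exec_start@1 write@4
I1 add r4: issue@2 deps=(None,None) exec_start@2 write@4
I2 add r1: issue@3 deps=(1,None) exec_start@4 write@5
I3 mul r2: issue@4 deps=(None,1) exec_start@4 write@6
I4 add r2: issue@5 deps=(3,1) exec_start@6 write@8
I5 mul r3: issue@6 deps=(4,4) exec_start@8 write@10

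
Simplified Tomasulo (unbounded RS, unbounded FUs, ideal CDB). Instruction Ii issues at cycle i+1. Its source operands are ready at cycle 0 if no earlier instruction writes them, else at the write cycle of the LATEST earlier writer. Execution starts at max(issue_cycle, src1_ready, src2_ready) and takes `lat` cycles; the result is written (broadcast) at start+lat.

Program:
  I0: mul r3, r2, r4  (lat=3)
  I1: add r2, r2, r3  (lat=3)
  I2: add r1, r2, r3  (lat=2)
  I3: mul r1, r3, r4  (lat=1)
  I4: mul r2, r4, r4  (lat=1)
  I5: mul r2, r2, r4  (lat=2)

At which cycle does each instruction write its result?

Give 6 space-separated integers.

Answer: 4 7 9 5 6 8

Derivation:
I0 mul r3: issue@1 deps=(None,None) exec_start@1 write@4
I1 add r2: issue@2 deps=(None,0) exec_start@4 write@7
I2 add r1: issue@3 deps=(1,0) exec_start@7 write@9
I3 mul r1: issue@4 deps=(0,None) exec_start@4 write@5
I4 mul r2: issue@5 deps=(None,None) exec_start@5 write@6
I5 mul r2: issue@6 deps=(4,None) exec_start@6 write@8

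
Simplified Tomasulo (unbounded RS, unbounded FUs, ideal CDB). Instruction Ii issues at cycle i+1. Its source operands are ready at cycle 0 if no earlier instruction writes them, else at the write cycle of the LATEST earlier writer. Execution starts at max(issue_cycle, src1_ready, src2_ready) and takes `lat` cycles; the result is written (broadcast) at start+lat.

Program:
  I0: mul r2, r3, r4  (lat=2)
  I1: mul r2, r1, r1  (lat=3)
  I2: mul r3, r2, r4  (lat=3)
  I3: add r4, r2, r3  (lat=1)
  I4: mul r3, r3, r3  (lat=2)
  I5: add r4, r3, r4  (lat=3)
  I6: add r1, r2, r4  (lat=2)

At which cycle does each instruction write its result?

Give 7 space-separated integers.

I0 mul r2: issue@1 deps=(None,None) exec_start@1 write@3
I1 mul r2: issue@2 deps=(None,None) exec_start@2 write@5
I2 mul r3: issue@3 deps=(1,None) exec_start@5 write@8
I3 add r4: issue@4 deps=(1,2) exec_start@8 write@9
I4 mul r3: issue@5 deps=(2,2) exec_start@8 write@10
I5 add r4: issue@6 deps=(4,3) exec_start@10 write@13
I6 add r1: issue@7 deps=(1,5) exec_start@13 write@15

Answer: 3 5 8 9 10 13 15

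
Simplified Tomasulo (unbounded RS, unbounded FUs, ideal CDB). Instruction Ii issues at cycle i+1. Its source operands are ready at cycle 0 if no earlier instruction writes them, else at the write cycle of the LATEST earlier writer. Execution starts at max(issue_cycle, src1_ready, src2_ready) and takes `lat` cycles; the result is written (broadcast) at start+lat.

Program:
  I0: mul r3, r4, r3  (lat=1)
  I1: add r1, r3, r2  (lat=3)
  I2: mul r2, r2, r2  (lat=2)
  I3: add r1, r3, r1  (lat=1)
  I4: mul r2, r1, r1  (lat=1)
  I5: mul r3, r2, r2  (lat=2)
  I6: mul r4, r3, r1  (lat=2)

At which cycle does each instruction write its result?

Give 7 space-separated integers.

Answer: 2 5 5 6 7 9 11

Derivation:
I0 mul r3: issue@1 deps=(None,None) exec_start@1 write@2
I1 add r1: issue@2 deps=(0,None) exec_start@2 write@5
I2 mul r2: issue@3 deps=(None,None) exec_start@3 write@5
I3 add r1: issue@4 deps=(0,1) exec_start@5 write@6
I4 mul r2: issue@5 deps=(3,3) exec_start@6 write@7
I5 mul r3: issue@6 deps=(4,4) exec_start@7 write@9
I6 mul r4: issue@7 deps=(5,3) exec_start@9 write@11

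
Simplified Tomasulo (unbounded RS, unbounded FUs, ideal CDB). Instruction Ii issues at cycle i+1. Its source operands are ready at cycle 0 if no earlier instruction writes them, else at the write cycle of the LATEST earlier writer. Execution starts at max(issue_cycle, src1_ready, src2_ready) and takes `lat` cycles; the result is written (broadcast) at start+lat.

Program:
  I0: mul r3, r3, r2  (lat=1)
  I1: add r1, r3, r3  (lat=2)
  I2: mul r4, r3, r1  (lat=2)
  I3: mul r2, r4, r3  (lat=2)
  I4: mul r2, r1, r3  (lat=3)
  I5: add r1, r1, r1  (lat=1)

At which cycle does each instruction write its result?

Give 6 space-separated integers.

I0 mul r3: issue@1 deps=(None,None) exec_start@1 write@2
I1 add r1: issue@2 deps=(0,0) exec_start@2 write@4
I2 mul r4: issue@3 deps=(0,1) exec_start@4 write@6
I3 mul r2: issue@4 deps=(2,0) exec_start@6 write@8
I4 mul r2: issue@5 deps=(1,0) exec_start@5 write@8
I5 add r1: issue@6 deps=(1,1) exec_start@6 write@7

Answer: 2 4 6 8 8 7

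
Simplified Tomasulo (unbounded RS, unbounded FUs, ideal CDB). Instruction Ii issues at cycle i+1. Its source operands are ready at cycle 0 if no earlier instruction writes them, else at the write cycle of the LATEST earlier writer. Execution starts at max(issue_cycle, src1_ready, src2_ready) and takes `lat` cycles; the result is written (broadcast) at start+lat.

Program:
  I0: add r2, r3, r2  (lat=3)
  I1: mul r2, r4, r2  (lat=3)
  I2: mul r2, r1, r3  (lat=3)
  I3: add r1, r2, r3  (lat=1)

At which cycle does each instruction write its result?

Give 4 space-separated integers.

I0 add r2: issue@1 deps=(None,None) exec_start@1 write@4
I1 mul r2: issue@2 deps=(None,0) exec_start@4 write@7
I2 mul r2: issue@3 deps=(None,None) exec_start@3 write@6
I3 add r1: issue@4 deps=(2,None) exec_start@6 write@7

Answer: 4 7 6 7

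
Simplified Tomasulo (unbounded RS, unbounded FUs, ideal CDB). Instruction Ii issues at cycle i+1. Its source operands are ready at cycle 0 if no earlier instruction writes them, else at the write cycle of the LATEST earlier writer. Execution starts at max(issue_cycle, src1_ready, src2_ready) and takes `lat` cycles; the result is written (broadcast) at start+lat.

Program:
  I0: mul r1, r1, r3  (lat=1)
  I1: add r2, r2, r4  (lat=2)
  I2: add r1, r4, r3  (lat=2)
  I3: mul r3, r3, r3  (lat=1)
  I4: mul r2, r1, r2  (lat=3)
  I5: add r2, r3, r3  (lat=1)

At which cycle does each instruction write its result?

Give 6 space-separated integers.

I0 mul r1: issue@1 deps=(None,None) exec_start@1 write@2
I1 add r2: issue@2 deps=(None,None) exec_start@2 write@4
I2 add r1: issue@3 deps=(None,None) exec_start@3 write@5
I3 mul r3: issue@4 deps=(None,None) exec_start@4 write@5
I4 mul r2: issue@5 deps=(2,1) exec_start@5 write@8
I5 add r2: issue@6 deps=(3,3) exec_start@6 write@7

Answer: 2 4 5 5 8 7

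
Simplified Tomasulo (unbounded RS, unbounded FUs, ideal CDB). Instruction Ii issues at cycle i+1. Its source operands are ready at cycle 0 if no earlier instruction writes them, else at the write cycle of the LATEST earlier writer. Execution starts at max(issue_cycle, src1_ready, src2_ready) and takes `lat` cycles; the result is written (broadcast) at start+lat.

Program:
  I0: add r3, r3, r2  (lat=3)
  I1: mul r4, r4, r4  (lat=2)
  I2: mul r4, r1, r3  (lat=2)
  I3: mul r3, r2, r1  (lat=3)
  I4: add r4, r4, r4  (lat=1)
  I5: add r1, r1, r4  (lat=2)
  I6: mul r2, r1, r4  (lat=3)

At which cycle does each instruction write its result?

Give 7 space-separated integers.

I0 add r3: issue@1 deps=(None,None) exec_start@1 write@4
I1 mul r4: issue@2 deps=(None,None) exec_start@2 write@4
I2 mul r4: issue@3 deps=(None,0) exec_start@4 write@6
I3 mul r3: issue@4 deps=(None,None) exec_start@4 write@7
I4 add r4: issue@5 deps=(2,2) exec_start@6 write@7
I5 add r1: issue@6 deps=(None,4) exec_start@7 write@9
I6 mul r2: issue@7 deps=(5,4) exec_start@9 write@12

Answer: 4 4 6 7 7 9 12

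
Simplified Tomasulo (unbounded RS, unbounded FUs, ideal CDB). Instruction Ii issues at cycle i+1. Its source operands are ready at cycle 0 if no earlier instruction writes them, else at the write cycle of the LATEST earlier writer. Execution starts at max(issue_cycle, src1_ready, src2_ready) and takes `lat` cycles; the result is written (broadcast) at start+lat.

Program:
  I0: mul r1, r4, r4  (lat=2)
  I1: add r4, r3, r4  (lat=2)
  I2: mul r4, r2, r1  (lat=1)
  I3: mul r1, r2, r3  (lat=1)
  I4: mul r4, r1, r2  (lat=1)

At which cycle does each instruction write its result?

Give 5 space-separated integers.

Answer: 3 4 4 5 6

Derivation:
I0 mul r1: issue@1 deps=(None,None) exec_start@1 write@3
I1 add r4: issue@2 deps=(None,None) exec_start@2 write@4
I2 mul r4: issue@3 deps=(None,0) exec_start@3 write@4
I3 mul r1: issue@4 deps=(None,None) exec_start@4 write@5
I4 mul r4: issue@5 deps=(3,None) exec_start@5 write@6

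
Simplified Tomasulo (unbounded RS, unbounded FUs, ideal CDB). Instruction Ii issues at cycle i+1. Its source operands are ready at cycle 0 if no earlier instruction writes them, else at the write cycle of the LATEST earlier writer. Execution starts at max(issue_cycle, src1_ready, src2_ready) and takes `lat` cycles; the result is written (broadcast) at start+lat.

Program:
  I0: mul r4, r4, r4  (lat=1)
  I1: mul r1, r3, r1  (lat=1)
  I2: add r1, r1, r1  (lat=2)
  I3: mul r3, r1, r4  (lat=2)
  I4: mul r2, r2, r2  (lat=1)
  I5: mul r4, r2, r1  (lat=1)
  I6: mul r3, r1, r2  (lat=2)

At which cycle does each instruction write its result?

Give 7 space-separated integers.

I0 mul r4: issue@1 deps=(None,None) exec_start@1 write@2
I1 mul r1: issue@2 deps=(None,None) exec_start@2 write@3
I2 add r1: issue@3 deps=(1,1) exec_start@3 write@5
I3 mul r3: issue@4 deps=(2,0) exec_start@5 write@7
I4 mul r2: issue@5 deps=(None,None) exec_start@5 write@6
I5 mul r4: issue@6 deps=(4,2) exec_start@6 write@7
I6 mul r3: issue@7 deps=(2,4) exec_start@7 write@9

Answer: 2 3 5 7 6 7 9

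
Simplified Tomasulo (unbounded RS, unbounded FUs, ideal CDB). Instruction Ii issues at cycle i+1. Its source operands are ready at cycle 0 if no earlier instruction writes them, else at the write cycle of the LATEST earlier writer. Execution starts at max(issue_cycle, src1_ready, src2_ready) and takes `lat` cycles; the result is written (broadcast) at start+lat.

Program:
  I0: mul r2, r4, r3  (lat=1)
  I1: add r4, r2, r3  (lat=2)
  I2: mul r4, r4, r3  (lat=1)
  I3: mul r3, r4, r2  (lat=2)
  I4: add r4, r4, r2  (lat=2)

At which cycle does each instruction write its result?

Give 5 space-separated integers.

Answer: 2 4 5 7 7

Derivation:
I0 mul r2: issue@1 deps=(None,None) exec_start@1 write@2
I1 add r4: issue@2 deps=(0,None) exec_start@2 write@4
I2 mul r4: issue@3 deps=(1,None) exec_start@4 write@5
I3 mul r3: issue@4 deps=(2,0) exec_start@5 write@7
I4 add r4: issue@5 deps=(2,0) exec_start@5 write@7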